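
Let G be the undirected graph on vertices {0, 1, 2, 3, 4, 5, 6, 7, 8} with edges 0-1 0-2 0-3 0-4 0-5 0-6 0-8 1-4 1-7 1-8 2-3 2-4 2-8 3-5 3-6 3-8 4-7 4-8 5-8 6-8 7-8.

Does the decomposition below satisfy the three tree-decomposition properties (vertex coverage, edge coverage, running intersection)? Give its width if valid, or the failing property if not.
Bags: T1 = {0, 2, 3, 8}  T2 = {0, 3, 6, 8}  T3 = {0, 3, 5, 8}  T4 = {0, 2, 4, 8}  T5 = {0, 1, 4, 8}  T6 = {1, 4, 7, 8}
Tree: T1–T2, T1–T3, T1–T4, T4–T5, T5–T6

Yes; width 3.

Vertex coverage: the bags together contain {0, 1, 2, 3, 4, 5, 6, 7, 8}, the full vertex set. Edge coverage: each edge of G has both endpoints in at least one bag. Running intersection: for every vertex, the bags containing it form a connected subtree. All three properties hold, so this is a valid tree decomposition of width max|bag| − 1 = 3, and hence tw(G) ≤ 3.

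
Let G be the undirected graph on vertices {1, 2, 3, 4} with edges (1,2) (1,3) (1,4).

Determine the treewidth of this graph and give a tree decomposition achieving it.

The largest bag has 2 vertices, giving width 1; this decomposition certifies tw(G) ≤ 1. G has an edge, so its treewidth is at least 1. Combining the bounds, tw(G) = 1.

Treewidth 1.
One such decomposition:
Bags: B1 = {1, 2}  B2 = {1, 3}  B3 = {1, 4}
Tree: B1–B2, B1–B3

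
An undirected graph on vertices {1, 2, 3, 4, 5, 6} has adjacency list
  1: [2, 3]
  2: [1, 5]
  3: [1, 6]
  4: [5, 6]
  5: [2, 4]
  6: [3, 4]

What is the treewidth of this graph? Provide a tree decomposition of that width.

Every bag has size at most 3, so the width is 3 − 1 = 2 and tw(G) ≤ 2. The edges 2–1–3–6–4–5–2 form a cycle, so G is not a tree and its treewidth is at least 2. Combining the bounds, tw(G) = 2.

Treewidth 2.
One such decomposition:
Bags: B1 = {1, 2, 3}  B2 = {2, 3, 6}  B3 = {2, 4, 6}  B4 = {2, 4, 5}
Tree: B1–B2, B2–B3, B3–B4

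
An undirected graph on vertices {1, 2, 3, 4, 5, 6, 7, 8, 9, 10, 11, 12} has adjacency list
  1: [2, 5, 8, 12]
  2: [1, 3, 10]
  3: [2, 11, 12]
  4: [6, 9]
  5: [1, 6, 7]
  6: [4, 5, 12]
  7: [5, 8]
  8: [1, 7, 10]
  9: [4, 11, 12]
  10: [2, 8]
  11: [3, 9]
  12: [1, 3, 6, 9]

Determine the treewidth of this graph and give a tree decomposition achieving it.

Treewidth 3.
One optimal decomposition is:
Bags: B1 = {4, 6, 9, 11}  B2 = {6, 9, 11, 12}  B3 = {3, 6, 11, 12}  B4 = {3, 5, 6, 12}  B5 = {1, 3, 5, 12}  B6 = {1, 2, 3, 5}  B7 = {1, 2, 5, 7}  B8 = {1, 2, 7, 8}  B9 = {2, 7, 8, 10}
Tree: B1–B2, B2–B3, B3–B4, B4–B5, B5–B6, B6–B7, B7–B8, B8–B9

The largest bag has 4 vertices, giving width 3; this decomposition certifies tw(G) ≤ 3. For the lower bound: the 4 vertex sets {4,9,11}, {6}, {12}, {1,2,3,5} are disjoint, each induces a connected subgraph, and every pair is joined by at least one edge of G. Contracting each set to a single vertex therefore yields K_{4} as a minor, and since treewidth is minor-monotone, tw(G) ≥ tw(K_{4}) = 3. Combining the bounds, tw(G) = 3.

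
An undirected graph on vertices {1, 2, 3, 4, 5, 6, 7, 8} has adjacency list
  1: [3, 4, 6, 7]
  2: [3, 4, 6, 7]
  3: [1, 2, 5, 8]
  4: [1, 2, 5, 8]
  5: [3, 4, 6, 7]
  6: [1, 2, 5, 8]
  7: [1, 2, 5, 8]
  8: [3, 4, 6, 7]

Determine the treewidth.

A width-4 tree decomposition is:
Bags: B1 = {1, 2, 4, 5, 8}  B2 = {1, 2, 3, 5, 8}  B3 = {1, 2, 5, 6, 8}  B4 = {1, 2, 5, 7, 8}
Tree: B1–B2, B2–B3, B3–B4
Every bag has size at most 5, so the width is 5 − 1 = 4 and tw(G) ≤ 4. For the lower bound: the 5 vertex sets {4,8}, {2,3}, {1,6}, {5}, {7} are disjoint, each induces a connected subgraph, and every pair is joined by at least one edge of G. Contracting each set to a single vertex therefore yields K_{5} as a minor, and since treewidth is minor-monotone, tw(G) ≥ tw(K_{5}) = 4. Therefore the treewidth is 4.

4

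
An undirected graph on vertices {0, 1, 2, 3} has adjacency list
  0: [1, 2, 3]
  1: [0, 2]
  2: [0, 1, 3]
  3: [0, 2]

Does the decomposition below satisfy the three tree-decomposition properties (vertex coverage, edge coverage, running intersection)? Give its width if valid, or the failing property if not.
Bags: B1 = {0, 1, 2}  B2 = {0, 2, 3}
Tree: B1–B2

Yes; width 2.

Checking the three conditions: (i) the bags cover all of {0, 1, 2, 3}; (ii) for each edge, some bag contains both endpoints; (iii) the bags containing any fixed vertex form a subtree. All hold, so the decomposition is valid with width 3 − 1 = 2.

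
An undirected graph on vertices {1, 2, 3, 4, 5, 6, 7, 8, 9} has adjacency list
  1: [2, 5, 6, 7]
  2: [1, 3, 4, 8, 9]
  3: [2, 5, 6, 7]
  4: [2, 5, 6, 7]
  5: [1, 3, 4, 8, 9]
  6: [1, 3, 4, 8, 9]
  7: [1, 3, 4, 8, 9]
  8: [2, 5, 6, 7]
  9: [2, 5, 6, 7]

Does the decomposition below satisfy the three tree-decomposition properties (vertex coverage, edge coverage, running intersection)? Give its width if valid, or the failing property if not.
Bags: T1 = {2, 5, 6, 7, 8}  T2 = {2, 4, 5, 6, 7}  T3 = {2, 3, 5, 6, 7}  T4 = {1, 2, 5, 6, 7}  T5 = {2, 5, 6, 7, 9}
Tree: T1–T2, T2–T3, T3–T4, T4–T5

Every vertex of G appears in some bag (union = {1, 2, 3, 4, 5, 6, 7, 8, 9}); every edge is covered by a bag; and for each vertex v the set of bags containing v is connected in the bag tree. The decomposition is therefore valid. The largest bag has 5 vertices, so the width is 4.

Yes; width 4.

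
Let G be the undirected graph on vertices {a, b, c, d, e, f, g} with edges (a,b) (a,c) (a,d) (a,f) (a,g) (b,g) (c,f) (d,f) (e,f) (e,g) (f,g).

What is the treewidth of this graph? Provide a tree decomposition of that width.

Treewidth 2.
One such decomposition:
Bags: B1 = {e, f, g}  B2 = {a, f, g}  B3 = {a, d, f}  B4 = {a, b, g}  B5 = {a, c, f}
Tree: B1–B2, B2–B3, B2–B4, B3–B5

The largest bag has 3 vertices, giving width 2; this decomposition certifies tw(G) ≤ 2. On the other hand G contains the 3-clique {e, f, g}. A clique must lie in a single bag of any decomposition, so no decomposition can have width below 2. Therefore the treewidth is 2.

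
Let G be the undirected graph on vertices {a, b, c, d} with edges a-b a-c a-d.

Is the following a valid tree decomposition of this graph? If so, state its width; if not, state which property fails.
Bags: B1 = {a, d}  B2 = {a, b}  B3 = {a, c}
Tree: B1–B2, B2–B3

Vertex coverage: the bags together contain {a, b, c, d}, the full vertex set. Edge coverage: each edge of G has both endpoints in at least one bag. Running intersection: for every vertex, the bags containing it form a connected subtree. All three properties hold, so this is a valid tree decomposition of width max|bag| − 1 = 1, and hence tw(G) ≤ 1.

Yes; width 1.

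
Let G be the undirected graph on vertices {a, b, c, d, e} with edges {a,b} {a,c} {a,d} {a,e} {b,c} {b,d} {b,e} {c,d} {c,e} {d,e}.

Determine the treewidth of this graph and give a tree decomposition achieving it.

Treewidth 4.
One such decomposition:
Bags: B1 = {a, b, c, d, e}
Tree: (single bag)

With just one bag of size 5, the width is 5 − 1 = 4, so tw(G) ≤ 4. For the lower bound, the 5 vertices {a, b, c, d, e} are pairwise adjacent, and any tree decomposition puts a clique entirely inside one bag — forcing width ≥ 4. The upper and lower bounds meet at 4, so that is the treewidth.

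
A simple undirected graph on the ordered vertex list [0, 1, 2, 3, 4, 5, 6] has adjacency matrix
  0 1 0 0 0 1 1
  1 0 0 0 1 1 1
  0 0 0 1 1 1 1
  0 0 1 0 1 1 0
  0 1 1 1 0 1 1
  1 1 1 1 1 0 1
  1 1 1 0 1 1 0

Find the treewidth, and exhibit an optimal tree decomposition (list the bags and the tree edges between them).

The largest bag has 4 vertices, giving width 3; this decomposition certifies tw(G) ≤ 3. On the other hand G contains the 4-clique {0, 1, 5, 6}. A clique must lie in a single bag of any decomposition, so no decomposition can have width below 3. Therefore the treewidth is 3.

Treewidth 3.
One optimal decomposition is:
Bags: B1 = {1, 4, 5, 6}  B2 = {2, 4, 5, 6}  B3 = {0, 1, 5, 6}  B4 = {2, 3, 4, 5}
Tree: B1–B2, B1–B3, B2–B4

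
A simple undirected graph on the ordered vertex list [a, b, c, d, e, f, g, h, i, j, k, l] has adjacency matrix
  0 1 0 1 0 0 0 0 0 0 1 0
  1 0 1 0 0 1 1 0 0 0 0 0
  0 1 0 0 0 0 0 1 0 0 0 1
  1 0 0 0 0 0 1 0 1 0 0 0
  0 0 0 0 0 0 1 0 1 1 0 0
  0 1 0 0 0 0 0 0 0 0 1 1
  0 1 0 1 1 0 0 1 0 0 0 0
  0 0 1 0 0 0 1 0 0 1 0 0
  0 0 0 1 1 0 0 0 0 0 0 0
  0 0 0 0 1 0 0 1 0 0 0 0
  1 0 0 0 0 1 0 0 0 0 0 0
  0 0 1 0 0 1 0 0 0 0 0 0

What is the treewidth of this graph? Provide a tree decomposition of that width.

Treewidth 3.
Bags: B1 = {d, e, i, j}  B2 = {d, e, g, j}  B3 = {d, g, h, j}  B4 = {a, d, g, h}  B5 = {a, b, g, h}  B6 = {a, b, c, h}  B7 = {a, b, c, k}  B8 = {b, c, f, k}  B9 = {c, f, k, l}
Tree: B1–B2, B2–B3, B3–B4, B4–B5, B5–B6, B6–B7, B7–B8, B8–B9

Every bag has size at most 4, so the width is 4 − 1 = 3 and tw(G) ≤ 3. For the lower bound: the 4 vertex sets {e,i,j}, {d}, {g}, {a,b,c,h} are disjoint, each induces a connected subgraph, and every pair is joined by at least one edge of G. Contracting each set to a single vertex therefore yields K_{4} as a minor, and since treewidth is minor-monotone, tw(G) ≥ tw(K_{4}) = 3. Therefore the treewidth is 3.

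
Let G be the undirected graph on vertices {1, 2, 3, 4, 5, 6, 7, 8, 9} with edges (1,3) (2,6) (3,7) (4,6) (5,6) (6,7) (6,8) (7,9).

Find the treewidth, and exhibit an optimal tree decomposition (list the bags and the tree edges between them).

Treewidth 1.
One such decomposition:
Bags: B1 = {4, 6}  B2 = {6, 7}  B3 = {3, 7}  B4 = {7, 9}  B5 = {6, 8}  B6 = {5, 6}  B7 = {2, 6}  B8 = {1, 3}
Tree: B1–B2, B2–B3, B3–B4, B2–B5, B1–B6, B5–B7, B3–B8

Each bag holds 2 vertices, so the decomposition has width 1, which upper-bounds the treewidth. Any graph with an edge has treewidth ≥ 1, and G has the edge 4–6. Combining the bounds, tw(G) = 1.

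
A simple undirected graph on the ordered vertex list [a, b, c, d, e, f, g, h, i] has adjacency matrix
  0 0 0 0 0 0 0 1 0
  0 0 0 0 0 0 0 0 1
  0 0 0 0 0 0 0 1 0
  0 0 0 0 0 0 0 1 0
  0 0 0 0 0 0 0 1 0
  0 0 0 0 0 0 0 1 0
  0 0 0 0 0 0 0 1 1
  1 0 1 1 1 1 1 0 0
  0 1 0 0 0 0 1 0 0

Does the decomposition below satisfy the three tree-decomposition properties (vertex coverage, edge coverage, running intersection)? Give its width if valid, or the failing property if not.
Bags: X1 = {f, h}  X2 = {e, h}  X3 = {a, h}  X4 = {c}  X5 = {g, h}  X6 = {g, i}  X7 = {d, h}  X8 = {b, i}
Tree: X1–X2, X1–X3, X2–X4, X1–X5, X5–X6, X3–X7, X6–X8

A tree decomposition must satisfy three properties: every vertex lies in some bag; for every edge, both endpoints lie together in some bag; and for every vertex, the bags containing it form a connected subtree. Here edge (h,c) lies in no bag, so the decomposition is invalid.

No — edge (h,c) lies in no bag.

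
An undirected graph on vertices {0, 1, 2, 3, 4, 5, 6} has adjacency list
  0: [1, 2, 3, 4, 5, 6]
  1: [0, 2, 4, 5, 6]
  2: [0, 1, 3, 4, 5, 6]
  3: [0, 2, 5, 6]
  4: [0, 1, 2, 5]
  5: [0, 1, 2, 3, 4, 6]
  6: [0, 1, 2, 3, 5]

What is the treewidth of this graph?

4

A width-4 tree decomposition is:
Bags: B1 = {0, 1, 2, 5, 6}  B2 = {0, 2, 3, 5, 6}  B3 = {0, 1, 2, 4, 5}
Tree: B1–B2, B1–B3
The largest bag has 5 vertices, giving width 4; this decomposition certifies tw(G) ≤ 4. Conversely, {0, 1, 2, 4, 5} is a clique of size 5, and the vertices of any clique must share a bag in every tree decomposition; so some bag has ≥ 5 vertices and tw(G) ≥ 4. Combining the bounds, tw(G) = 4.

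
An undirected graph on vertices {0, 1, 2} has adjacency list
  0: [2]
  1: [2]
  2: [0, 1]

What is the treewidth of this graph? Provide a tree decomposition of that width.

Treewidth 1.
One optimal decomposition is:
Bags: B1 = {0, 2}  B2 = {1, 2}
Tree: B1–B2

Each bag holds 2 vertices, so the decomposition has width 1, which upper-bounds the treewidth. Since G has at least one edge (e.g. 2–0), it is not an edgeless graph, so tw(G) ≥ 1. Combining the bounds, tw(G) = 1.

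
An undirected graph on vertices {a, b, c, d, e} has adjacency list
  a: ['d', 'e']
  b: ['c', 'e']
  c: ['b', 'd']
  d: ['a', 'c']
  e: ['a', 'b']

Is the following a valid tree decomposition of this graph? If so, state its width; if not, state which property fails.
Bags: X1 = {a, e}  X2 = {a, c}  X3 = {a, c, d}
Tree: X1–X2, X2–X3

No — vertex b appears in no bag.

A tree decomposition must satisfy three properties: every vertex lies in some bag; for every edge, both endpoints lie together in some bag; and for every vertex, the bags containing it form a connected subtree. Here vertex b appears in no bag, so the decomposition is invalid.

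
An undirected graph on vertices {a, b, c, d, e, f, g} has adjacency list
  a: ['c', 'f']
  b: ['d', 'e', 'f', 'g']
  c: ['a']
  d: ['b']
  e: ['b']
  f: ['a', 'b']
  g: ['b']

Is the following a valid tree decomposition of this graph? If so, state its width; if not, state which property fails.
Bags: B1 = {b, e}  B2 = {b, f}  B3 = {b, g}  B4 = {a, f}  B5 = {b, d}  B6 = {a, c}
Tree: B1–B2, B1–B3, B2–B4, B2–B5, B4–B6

Every vertex of G appears in some bag (union = {a, b, c, d, e, f, g}); every edge is covered by a bag; and for each vertex v the set of bags containing v is connected in the bag tree. The decomposition is therefore valid. The largest bag has 2 vertices, so the width is 1.

Yes; width 1.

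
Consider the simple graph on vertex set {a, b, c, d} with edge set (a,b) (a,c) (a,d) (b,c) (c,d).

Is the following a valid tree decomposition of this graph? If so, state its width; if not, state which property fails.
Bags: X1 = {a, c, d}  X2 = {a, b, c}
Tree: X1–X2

Yes; width 2.

Every vertex of G appears in some bag (union = {a, b, c, d}); every edge is covered by a bag; and for each vertex v the set of bags containing v is connected in the bag tree. The decomposition is therefore valid. The largest bag has 3 vertices, so the width is 2.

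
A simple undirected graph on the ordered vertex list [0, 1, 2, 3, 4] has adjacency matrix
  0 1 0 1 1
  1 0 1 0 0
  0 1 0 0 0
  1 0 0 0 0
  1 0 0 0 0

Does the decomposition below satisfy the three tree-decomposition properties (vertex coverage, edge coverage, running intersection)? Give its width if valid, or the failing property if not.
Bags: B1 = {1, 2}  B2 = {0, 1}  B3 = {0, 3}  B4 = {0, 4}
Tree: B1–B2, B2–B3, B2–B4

Yes; width 1.

Checking the three conditions: (i) the bags cover all of {0, 1, 2, 3, 4}; (ii) for each edge, some bag contains both endpoints; (iii) the bags containing any fixed vertex form a subtree. All hold, so the decomposition is valid with width 2 − 1 = 1.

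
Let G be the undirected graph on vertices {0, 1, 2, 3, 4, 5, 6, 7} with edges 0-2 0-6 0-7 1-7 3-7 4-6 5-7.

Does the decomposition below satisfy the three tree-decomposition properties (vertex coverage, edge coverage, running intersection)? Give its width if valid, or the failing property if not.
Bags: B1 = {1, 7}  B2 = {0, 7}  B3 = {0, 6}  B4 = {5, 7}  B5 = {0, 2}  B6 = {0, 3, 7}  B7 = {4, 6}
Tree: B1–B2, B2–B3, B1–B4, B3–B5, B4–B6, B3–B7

A tree decomposition must satisfy three properties: every vertex lies in some bag; for every edge, both endpoints lie together in some bag; and for every vertex, the bags containing it form a connected subtree. Here bags containing vertex 0 are not connected in the tree, so the decomposition is invalid.

No — bags containing vertex 0 are not connected in the tree.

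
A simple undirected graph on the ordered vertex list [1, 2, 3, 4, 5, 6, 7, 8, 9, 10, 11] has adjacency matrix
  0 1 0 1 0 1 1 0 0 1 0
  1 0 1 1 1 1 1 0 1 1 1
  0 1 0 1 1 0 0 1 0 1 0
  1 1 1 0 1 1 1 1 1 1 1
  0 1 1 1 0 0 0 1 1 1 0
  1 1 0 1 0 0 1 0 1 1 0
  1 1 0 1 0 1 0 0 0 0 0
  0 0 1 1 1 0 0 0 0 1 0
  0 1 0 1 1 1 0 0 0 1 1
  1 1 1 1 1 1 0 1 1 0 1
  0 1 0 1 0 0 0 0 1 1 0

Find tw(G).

A width-4 tree decomposition is:
Bags: B1 = {2, 4, 6, 9, 10}  B2 = {1, 2, 4, 6, 10}  B3 = {1, 2, 4, 6, 7}  B4 = {2, 4, 9, 10, 11}  B5 = {2, 4, 5, 9, 10}  B6 = {2, 3, 4, 5, 10}  B7 = {3, 4, 5, 8, 10}
Tree: B1–B2, B2–B3, B1–B4, B1–B5, B5–B6, B6–B7
Every bag has size at most 5, so the width is 5 − 1 = 4 and tw(G) ≤ 4. On the other hand G contains the 5-clique {3, 4, 5, 8, 10}. A clique must lie in a single bag of any decomposition, so no decomposition can have width below 4. Combining the bounds, tw(G) = 4.

4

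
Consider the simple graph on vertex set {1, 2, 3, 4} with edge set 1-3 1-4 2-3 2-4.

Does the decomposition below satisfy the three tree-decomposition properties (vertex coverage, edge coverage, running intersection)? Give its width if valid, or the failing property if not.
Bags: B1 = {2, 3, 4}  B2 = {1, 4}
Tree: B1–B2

No — edge (3,1) lies in no bag.

A tree decomposition must satisfy three properties: every vertex lies in some bag; for every edge, both endpoints lie together in some bag; and for every vertex, the bags containing it form a connected subtree. Here edge (3,1) lies in no bag, so the decomposition is invalid.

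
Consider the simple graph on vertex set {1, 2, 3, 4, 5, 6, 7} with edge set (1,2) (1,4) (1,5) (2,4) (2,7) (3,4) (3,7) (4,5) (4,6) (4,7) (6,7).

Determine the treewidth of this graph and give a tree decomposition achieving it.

Treewidth 2.
Bags: B1 = {3, 4, 7}  B2 = {4, 6, 7}  B3 = {2, 4, 7}  B4 = {1, 2, 4}  B5 = {1, 4, 5}
Tree: B1–B2, B2–B3, B3–B4, B4–B5

Every bag has size at most 3, so the width is 3 − 1 = 2 and tw(G) ≤ 2. Conversely, {1, 2, 4} is a clique of size 3, and the vertices of any clique must share a bag in every tree decomposition; so some bag has ≥ 3 vertices and tw(G) ≥ 2. Hence tw(G) = 2 exactly.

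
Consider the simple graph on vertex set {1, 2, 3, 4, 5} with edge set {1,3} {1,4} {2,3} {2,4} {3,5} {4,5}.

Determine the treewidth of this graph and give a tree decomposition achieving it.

Every bag has size at most 3, so the width is 3 − 1 = 2 and tw(G) ≤ 2. For the lower bound, G contains the cycle 4–2–3–1–4, so G is not a forest; only forests have treewidth ≤ 1, hence tw(G) ≥ 2. Combining the bounds, tw(G) = 2.

Treewidth 2.
Bags: B1 = {2, 3, 4}  B2 = {1, 3, 4}  B3 = {3, 4, 5}
Tree: B1–B2, B2–B3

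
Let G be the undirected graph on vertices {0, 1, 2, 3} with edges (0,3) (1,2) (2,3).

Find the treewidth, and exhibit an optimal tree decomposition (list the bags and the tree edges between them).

Treewidth 1.
Bags: B1 = {1, 2}  B2 = {2, 3}  B3 = {0, 3}
Tree: B1–B2, B2–B3

The largest bag has 2 vertices, giving width 1; this decomposition certifies tw(G) ≤ 1. G has an edge, so its treewidth is at least 1. Combining the bounds, tw(G) = 1.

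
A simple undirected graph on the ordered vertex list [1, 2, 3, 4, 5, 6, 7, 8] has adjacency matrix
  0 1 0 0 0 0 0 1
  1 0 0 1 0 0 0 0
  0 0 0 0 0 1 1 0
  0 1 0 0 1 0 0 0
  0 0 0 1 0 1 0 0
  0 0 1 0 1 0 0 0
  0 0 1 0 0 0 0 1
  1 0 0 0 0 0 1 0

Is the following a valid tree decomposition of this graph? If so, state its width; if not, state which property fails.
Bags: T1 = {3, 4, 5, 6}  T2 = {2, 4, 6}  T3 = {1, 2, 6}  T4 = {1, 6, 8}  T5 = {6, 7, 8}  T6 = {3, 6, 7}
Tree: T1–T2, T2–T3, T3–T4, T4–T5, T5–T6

No — bags containing vertex 3 are not connected in the tree.

A tree decomposition must satisfy three properties: every vertex lies in some bag; for every edge, both endpoints lie together in some bag; and for every vertex, the bags containing it form a connected subtree. Here bags containing vertex 3 are not connected in the tree, so the decomposition is invalid.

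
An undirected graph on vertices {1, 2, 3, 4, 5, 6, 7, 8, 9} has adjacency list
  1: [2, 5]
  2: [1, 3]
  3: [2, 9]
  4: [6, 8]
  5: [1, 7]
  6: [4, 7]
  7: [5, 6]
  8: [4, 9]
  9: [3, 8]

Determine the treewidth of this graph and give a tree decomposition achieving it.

Treewidth 2.
One optimal decomposition is:
Bags: B1 = {1, 2, 3}  B2 = {1, 3, 9}  B3 = {1, 8, 9}  B4 = {1, 4, 8}  B5 = {1, 4, 6}  B6 = {1, 6, 7}  B7 = {1, 5, 7}
Tree: B1–B2, B2–B3, B3–B4, B4–B5, B5–B6, B6–B7

Every bag has size at most 3, so the width is 3 − 1 = 2 and tw(G) ≤ 2. The edges 1–2–3–9–8–4–6–7–5–1 form a cycle, so G is not a tree and its treewidth is at least 2. The upper and lower bounds meet at 2, so that is the treewidth.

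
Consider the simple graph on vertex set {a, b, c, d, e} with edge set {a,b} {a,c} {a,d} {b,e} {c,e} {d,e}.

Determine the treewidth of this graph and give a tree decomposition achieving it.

Treewidth 2.
Bags: B1 = {a, d, e}  B2 = {a, b, e}  B3 = {a, c, e}
Tree: B1–B2, B2–B3

The largest bag has 3 vertices, giving width 2; this decomposition certifies tw(G) ≤ 2. For the lower bound, G contains the cycle d–e–b–a–d, so G is not a forest; only forests have treewidth ≤ 1, hence tw(G) ≥ 2. The upper and lower bounds meet at 2, so that is the treewidth.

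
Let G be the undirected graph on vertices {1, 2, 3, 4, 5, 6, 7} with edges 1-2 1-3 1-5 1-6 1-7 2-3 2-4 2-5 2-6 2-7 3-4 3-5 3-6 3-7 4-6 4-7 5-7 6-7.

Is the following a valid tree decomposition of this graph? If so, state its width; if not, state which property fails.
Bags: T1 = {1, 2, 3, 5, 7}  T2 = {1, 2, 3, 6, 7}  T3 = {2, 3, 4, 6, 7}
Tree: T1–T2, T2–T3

Yes; width 4.

Vertex coverage: the bags together contain {1, 2, 3, 4, 5, 6, 7}, the full vertex set. Edge coverage: each edge of G has both endpoints in at least one bag. Running intersection: for every vertex, the bags containing it form a connected subtree. All three properties hold, so this is a valid tree decomposition of width max|bag| − 1 = 4, and hence tw(G) ≤ 4.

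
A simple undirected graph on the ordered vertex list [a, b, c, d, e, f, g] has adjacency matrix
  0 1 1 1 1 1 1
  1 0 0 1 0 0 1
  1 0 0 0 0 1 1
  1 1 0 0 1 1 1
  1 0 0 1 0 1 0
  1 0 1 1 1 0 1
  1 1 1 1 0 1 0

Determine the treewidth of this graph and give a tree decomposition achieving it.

Treewidth 3.
One optimal decomposition is:
Bags: B1 = {a, d, f, g}  B2 = {a, b, d, g}  B3 = {a, c, f, g}  B4 = {a, d, e, f}
Tree: B1–B2, B1–B3, B1–B4

The largest bag has 4 vertices, giving width 3; this decomposition certifies tw(G) ≤ 3. On the other hand G contains the 4-clique {a, d, f, g}. A clique must lie in a single bag of any decomposition, so no decomposition can have width below 3. The upper and lower bounds meet at 3, so that is the treewidth.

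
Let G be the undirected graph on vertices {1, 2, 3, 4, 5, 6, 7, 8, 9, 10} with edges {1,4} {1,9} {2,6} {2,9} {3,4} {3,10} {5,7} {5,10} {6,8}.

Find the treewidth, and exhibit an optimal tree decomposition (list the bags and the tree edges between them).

The largest bag has 2 vertices, giving width 1; this decomposition certifies tw(G) ≤ 1. Since G has at least one edge (e.g. 8–6), it is not an edgeless graph, so tw(G) ≥ 1. The upper and lower bounds meet at 1, so that is the treewidth.

Treewidth 1.
Bags: B1 = {6, 8}  B2 = {2, 6}  B3 = {2, 9}  B4 = {1, 9}  B5 = {1, 4}  B6 = {3, 4}  B7 = {3, 10}  B8 = {5, 10}  B9 = {5, 7}
Tree: B1–B2, B2–B3, B3–B4, B4–B5, B5–B6, B6–B7, B7–B8, B8–B9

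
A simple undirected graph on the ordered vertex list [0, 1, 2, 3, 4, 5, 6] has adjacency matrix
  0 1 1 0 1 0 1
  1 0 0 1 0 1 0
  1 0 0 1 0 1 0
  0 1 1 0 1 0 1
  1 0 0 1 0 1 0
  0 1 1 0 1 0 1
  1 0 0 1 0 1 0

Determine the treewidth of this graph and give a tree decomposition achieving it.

Treewidth 3.
One optimal decomposition is:
Bags: B1 = {0, 3, 5, 6}  B2 = {0, 3, 4, 5}  B3 = {0, 2, 3, 5}  B4 = {0, 1, 3, 5}
Tree: B1–B2, B2–B3, B3–B4

Every bag has size at most 4, so the width is 4 − 1 = 3 and tw(G) ≤ 3. For the lower bound: the 4 vertex sets {3,6}, {0,4}, {5}, {2} are disjoint, each induces a connected subgraph, and every pair is joined by at least one edge of G. Contracting each set to a single vertex therefore yields K_{4} as a minor, and since treewidth is minor-monotone, tw(G) ≥ tw(K_{4}) = 3. Combining the bounds, tw(G) = 3.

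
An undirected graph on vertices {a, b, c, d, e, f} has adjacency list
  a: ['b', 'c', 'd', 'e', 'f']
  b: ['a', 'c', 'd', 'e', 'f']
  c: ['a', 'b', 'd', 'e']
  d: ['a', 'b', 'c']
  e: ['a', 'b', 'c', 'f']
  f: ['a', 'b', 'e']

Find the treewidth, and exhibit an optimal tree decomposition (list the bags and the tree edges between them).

Every bag has size at most 4, so the width is 4 − 1 = 3 and tw(G) ≤ 3. On the other hand G contains the 4-clique {a, b, c, d}. A clique must lie in a single bag of any decomposition, so no decomposition can have width below 3. The upper and lower bounds meet at 3, so that is the treewidth.

Treewidth 3.
One such decomposition:
Bags: B1 = {a, b, c, d}  B2 = {a, b, c, e}  B3 = {a, b, e, f}
Tree: B1–B2, B2–B3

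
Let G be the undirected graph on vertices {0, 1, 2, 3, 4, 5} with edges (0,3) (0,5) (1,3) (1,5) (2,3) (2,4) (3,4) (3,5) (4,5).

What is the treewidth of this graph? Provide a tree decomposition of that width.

Every bag has size at most 3, so the width is 3 − 1 = 2 and tw(G) ≤ 2. On the other hand G contains the 3-clique {2, 3, 4}. A clique must lie in a single bag of any decomposition, so no decomposition can have width below 2. Therefore the treewidth is 2.

Treewidth 2.
Bags: B1 = {3, 4, 5}  B2 = {1, 3, 5}  B3 = {0, 3, 5}  B4 = {2, 3, 4}
Tree: B1–B2, B1–B3, B1–B4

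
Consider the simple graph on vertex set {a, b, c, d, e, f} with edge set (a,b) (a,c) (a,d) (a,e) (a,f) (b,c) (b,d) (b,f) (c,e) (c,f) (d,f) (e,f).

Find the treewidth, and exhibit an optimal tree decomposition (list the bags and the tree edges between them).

Treewidth 3.
One optimal decomposition is:
Bags: B1 = {a, b, d, f}  B2 = {a, b, c, f}  B3 = {a, c, e, f}
Tree: B1–B2, B2–B3

Each bag holds 4 vertices, so the decomposition has width 3, which upper-bounds the treewidth. Conversely, {a, b, d, f} is a clique of size 4, and the vertices of any clique must share a bag in every tree decomposition; so some bag has ≥ 4 vertices and tw(G) ≥ 3. Combining the bounds, tw(G) = 3.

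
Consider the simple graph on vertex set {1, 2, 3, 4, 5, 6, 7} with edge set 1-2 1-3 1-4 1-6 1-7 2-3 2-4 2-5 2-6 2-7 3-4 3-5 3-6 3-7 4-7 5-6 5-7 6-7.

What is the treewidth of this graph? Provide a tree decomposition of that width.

Treewidth 4.
One optimal decomposition is:
Bags: B1 = {1, 2, 3, 6, 7}  B2 = {1, 2, 3, 4, 7}  B3 = {2, 3, 5, 6, 7}
Tree: B1–B2, B1–B3

Each bag holds 5 vertices, so the decomposition has width 4, which upper-bounds the treewidth. Conversely, {1, 2, 3, 4, 7} is a clique of size 5, and the vertices of any clique must share a bag in every tree decomposition; so some bag has ≥ 5 vertices and tw(G) ≥ 4. The upper and lower bounds meet at 4, so that is the treewidth.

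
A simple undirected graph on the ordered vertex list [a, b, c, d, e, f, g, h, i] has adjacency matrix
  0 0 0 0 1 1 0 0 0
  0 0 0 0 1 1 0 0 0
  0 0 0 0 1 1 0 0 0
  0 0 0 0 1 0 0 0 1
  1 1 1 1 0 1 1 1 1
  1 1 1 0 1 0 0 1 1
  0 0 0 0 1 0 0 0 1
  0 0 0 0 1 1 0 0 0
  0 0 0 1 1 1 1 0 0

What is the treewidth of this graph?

A width-2 tree decomposition is:
Bags: B1 = {c, e, f}  B2 = {e, f, h}  B3 = {b, e, f}  B4 = {e, f, i}  B5 = {e, g, i}  B6 = {d, e, i}  B7 = {a, e, f}
Tree: B1–B2, B1–B3, B1–B4, B4–B5, B5–B6, B2–B7
Every bag has size at most 3, so the width is 3 − 1 = 2 and tw(G) ≤ 2. For the lower bound, the 3 vertices {d, e, i} are pairwise adjacent, and any tree decomposition puts a clique entirely inside one bag — forcing width ≥ 2. Therefore the treewidth is 2.

2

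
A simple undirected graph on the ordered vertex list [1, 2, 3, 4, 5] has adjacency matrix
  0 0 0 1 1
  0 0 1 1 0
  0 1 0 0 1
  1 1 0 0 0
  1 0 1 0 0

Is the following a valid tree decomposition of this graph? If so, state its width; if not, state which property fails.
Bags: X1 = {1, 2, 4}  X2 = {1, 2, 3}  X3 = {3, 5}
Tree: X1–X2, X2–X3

No — edge (1,5) lies in no bag.

A tree decomposition must satisfy three properties: every vertex lies in some bag; for every edge, both endpoints lie together in some bag; and for every vertex, the bags containing it form a connected subtree. Here edge (1,5) lies in no bag, so the decomposition is invalid.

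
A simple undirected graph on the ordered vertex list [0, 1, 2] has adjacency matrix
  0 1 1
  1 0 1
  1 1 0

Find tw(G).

2

A width-2 tree decomposition is:
Bags: B1 = {0, 1, 2}
Tree: (single bag)
A single bag containing all 3 vertices is trivially a valid decomposition of width 2. Conversely, {0, 1, 2} is a clique of size 3, and the vertices of any clique must share a bag in every tree decomposition; so some bag has ≥ 3 vertices and tw(G) ≥ 2. Combining the bounds, tw(G) = 2.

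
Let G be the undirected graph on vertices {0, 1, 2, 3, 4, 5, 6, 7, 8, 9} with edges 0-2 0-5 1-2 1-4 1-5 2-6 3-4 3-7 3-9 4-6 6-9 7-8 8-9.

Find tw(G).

2

A width-2 tree decomposition is:
Bags: B1 = {0, 1, 5}  B2 = {0, 1, 2}  B3 = {1, 2, 4}  B4 = {2, 4, 6}  B5 = {3, 4, 6}  B6 = {3, 6, 9}  B7 = {3, 7, 9}  B8 = {7, 8, 9}
Tree: B1–B2, B2–B3, B3–B4, B4–B5, B5–B6, B6–B7, B7–B8
Every bag has size at most 3, so the width is 3 − 1 = 2 and tw(G) ≤ 2. Since 5–0–2–1–5 is a cycle in G, G is not acyclic. Forests are exactly the graphs of treewidth ≤ 1, so tw(G) ≥ 2. Combining the bounds, tw(G) = 2.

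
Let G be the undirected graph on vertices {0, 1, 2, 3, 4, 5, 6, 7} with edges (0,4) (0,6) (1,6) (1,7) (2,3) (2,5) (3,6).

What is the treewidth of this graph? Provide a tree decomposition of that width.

Every bag has size at most 2, so the width is 2 − 1 = 1 and tw(G) ≤ 1. Any graph with an edge has treewidth ≥ 1, and G has the edge 6–1. Therefore the treewidth is 1.

Treewidth 1.
Bags: B1 = {1, 6}  B2 = {3, 6}  B3 = {1, 7}  B4 = {0, 6}  B5 = {0, 4}  B6 = {2, 3}  B7 = {2, 5}
Tree: B1–B2, B1–B3, B1–B4, B4–B5, B2–B6, B6–B7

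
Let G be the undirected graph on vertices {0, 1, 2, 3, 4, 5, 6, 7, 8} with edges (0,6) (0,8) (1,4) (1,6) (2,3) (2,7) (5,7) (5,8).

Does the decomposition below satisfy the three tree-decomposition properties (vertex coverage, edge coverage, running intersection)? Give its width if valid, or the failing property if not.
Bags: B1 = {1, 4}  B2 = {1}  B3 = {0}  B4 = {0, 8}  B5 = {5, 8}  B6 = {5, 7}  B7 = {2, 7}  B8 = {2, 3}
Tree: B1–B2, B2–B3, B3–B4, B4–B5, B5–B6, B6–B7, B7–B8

A tree decomposition must satisfy three properties: every vertex lies in some bag; for every edge, both endpoints lie together in some bag; and for every vertex, the bags containing it form a connected subtree. Here vertex 6 appears in no bag, so the decomposition is invalid.

No — vertex 6 appears in no bag.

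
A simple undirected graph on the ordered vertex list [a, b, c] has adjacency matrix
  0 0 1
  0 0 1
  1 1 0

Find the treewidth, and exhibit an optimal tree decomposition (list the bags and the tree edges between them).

Treewidth 1.
One such decomposition:
Bags: B1 = {a, c}  B2 = {b, c}
Tree: B1–B2

The largest bag has 2 vertices, giving width 1; this decomposition certifies tw(G) ≤ 1. Since G has at least one edge (e.g. a–c), it is not an edgeless graph, so tw(G) ≥ 1. Combining the bounds, tw(G) = 1.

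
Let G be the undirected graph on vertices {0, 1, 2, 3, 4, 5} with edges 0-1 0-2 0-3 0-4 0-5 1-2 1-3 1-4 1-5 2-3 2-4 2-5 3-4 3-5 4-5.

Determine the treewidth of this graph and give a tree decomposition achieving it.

Treewidth 5.
One such decomposition:
Bags: B1 = {0, 1, 2, 3, 4, 5}
Tree: (single bag)

A single bag containing all 6 vertices is trivially a valid decomposition of width 5. On the other hand G contains the 6-clique {0, 1, 2, 3, 4, 5}. A clique must lie in a single bag of any decomposition, so no decomposition can have width below 5. Combining the bounds, tw(G) = 5.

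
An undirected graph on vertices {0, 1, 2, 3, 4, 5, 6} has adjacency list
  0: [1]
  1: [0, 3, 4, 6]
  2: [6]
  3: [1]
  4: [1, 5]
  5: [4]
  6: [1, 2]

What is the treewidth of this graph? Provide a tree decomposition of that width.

Each bag holds 2 vertices, so the decomposition has width 1, which upper-bounds the treewidth. Since G has at least one edge (e.g. 1–6), it is not an edgeless graph, so tw(G) ≥ 1. Combining the bounds, tw(G) = 1.

Treewidth 1.
One optimal decomposition is:
Bags: B1 = {1, 6}  B2 = {2, 6}  B3 = {1, 3}  B4 = {0, 1}  B5 = {1, 4}  B6 = {4, 5}
Tree: B1–B2, B1–B3, B3–B4, B3–B5, B5–B6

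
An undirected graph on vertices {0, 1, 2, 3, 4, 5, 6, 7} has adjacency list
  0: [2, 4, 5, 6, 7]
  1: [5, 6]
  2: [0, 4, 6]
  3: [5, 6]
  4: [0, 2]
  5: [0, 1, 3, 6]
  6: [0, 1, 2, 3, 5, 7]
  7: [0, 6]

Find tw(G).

A width-2 tree decomposition is:
Bags: B1 = {0, 2, 6}  B2 = {0, 5, 6}  B3 = {1, 5, 6}  B4 = {3, 5, 6}  B5 = {0, 2, 4}  B6 = {0, 6, 7}
Tree: B1–B2, B2–B3, B3–B4, B1–B5, B1–B6
Every bag has size at most 3, so the width is 3 − 1 = 2 and tw(G) ≤ 2. Conversely, {0, 2, 4} is a clique of size 3, and the vertices of any clique must share a bag in every tree decomposition; so some bag has ≥ 3 vertices and tw(G) ≥ 2. Hence tw(G) = 2 exactly.

2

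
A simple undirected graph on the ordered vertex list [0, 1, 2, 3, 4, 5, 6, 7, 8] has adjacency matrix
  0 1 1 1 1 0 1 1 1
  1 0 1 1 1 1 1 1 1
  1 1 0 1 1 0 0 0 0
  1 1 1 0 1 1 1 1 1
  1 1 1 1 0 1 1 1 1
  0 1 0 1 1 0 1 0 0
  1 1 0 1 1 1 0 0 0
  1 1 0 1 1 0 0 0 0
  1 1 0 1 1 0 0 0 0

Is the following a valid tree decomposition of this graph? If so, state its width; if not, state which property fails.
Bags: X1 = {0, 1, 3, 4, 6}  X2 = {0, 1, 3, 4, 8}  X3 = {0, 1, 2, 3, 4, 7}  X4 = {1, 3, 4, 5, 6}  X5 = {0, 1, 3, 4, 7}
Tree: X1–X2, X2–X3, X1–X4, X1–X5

No — bags containing vertex 7 are not connected in the tree.

A tree decomposition must satisfy three properties: every vertex lies in some bag; for every edge, both endpoints lie together in some bag; and for every vertex, the bags containing it form a connected subtree. Here bags containing vertex 7 are not connected in the tree, so the decomposition is invalid.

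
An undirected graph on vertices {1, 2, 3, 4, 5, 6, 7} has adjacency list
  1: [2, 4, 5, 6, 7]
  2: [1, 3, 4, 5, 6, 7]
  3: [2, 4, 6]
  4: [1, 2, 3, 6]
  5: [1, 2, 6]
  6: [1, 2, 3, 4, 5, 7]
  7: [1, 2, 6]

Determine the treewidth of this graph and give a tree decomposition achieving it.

Treewidth 3.
One optimal decomposition is:
Bags: B1 = {1, 2, 4, 6}  B2 = {1, 2, 6, 7}  B3 = {1, 2, 5, 6}  B4 = {2, 3, 4, 6}
Tree: B1–B2, B1–B3, B1–B4

Every bag has size at most 4, so the width is 4 − 1 = 3 and tw(G) ≤ 3. For the lower bound, the 4 vertices {1, 2, 4, 6} are pairwise adjacent, and any tree decomposition puts a clique entirely inside one bag — forcing width ≥ 3. Hence tw(G) = 3 exactly.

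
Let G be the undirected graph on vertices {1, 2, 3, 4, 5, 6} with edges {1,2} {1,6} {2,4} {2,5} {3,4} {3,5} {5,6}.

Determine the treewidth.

A width-2 tree decomposition is:
Bags: B1 = {2, 3, 4}  B2 = {2, 3, 5}  B3 = {1, 2, 5}  B4 = {1, 5, 6}
Tree: B1–B2, B2–B3, B3–B4
The largest bag has 3 vertices, giving width 2; this decomposition certifies tw(G) ≤ 2. The edges 4–3–5–2–4 form a cycle, so G is not a tree and its treewidth is at least 2. The upper and lower bounds meet at 2, so that is the treewidth.

2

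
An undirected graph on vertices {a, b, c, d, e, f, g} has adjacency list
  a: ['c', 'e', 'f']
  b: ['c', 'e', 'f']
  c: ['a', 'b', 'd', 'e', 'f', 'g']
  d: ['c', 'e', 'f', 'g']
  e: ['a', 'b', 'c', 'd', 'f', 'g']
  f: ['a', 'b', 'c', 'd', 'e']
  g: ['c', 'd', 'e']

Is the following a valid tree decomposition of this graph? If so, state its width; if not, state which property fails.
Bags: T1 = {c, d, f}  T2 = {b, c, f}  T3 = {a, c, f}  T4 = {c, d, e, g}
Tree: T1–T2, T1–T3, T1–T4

A tree decomposition must satisfy three properties: every vertex lies in some bag; for every edge, both endpoints lie together in some bag; and for every vertex, the bags containing it form a connected subtree. Here edge (e,f) lies in no bag, so the decomposition is invalid.

No — edge (e,f) lies in no bag.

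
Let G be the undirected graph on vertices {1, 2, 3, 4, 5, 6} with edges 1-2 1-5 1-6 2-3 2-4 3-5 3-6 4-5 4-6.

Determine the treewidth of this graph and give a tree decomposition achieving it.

Treewidth 3.
Bags: B1 = {2, 3, 5, 6}  B2 = {2, 4, 5, 6}  B3 = {1, 2, 5, 6}
Tree: B1–B2, B2–B3

Every bag has size at most 4, so the width is 4 − 1 = 3 and tw(G) ≤ 3. For the lower bound: the 4 vertex sets {3,6}, {4,5}, {2}, {1} are disjoint, each induces a connected subgraph, and every pair is joined by at least one edge of G. Contracting each set to a single vertex therefore yields K_{4} as a minor, and since treewidth is minor-monotone, tw(G) ≥ tw(K_{4}) = 3. Combining the bounds, tw(G) = 3.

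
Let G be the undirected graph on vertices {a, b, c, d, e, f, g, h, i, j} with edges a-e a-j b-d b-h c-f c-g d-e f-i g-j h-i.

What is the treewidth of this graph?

2

A width-2 tree decomposition is:
Bags: B1 = {a, g, j}  B2 = {a, c, g}  B3 = {a, c, f}  B4 = {a, f, i}  B5 = {a, h, i}  B6 = {a, b, h}  B7 = {a, b, d}  B8 = {a, d, e}
Tree: B1–B2, B2–B3, B3–B4, B4–B5, B5–B6, B6–B7, B7–B8
Every bag has size at most 3, so the width is 3 − 1 = 2 and tw(G) ≤ 2. Since a–j–g–c–f–i–h–b–d–e–a is a cycle in G, G is not acyclic. Forests are exactly the graphs of treewidth ≤ 1, so tw(G) ≥ 2. The upper and lower bounds meet at 2, so that is the treewidth.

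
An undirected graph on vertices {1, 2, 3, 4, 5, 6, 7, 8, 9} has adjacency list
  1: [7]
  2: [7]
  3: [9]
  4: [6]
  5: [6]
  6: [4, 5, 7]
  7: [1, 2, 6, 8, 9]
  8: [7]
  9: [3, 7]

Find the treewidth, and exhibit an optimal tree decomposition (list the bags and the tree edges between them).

Every bag has size at most 2, so the width is 2 − 1 = 1 and tw(G) ≤ 1. Since G has at least one edge (e.g. 7–9), it is not an edgeless graph, so tw(G) ≥ 1. Combining the bounds, tw(G) = 1.

Treewidth 1.
Bags: B1 = {7, 9}  B2 = {6, 7}  B3 = {5, 6}  B4 = {7, 8}  B5 = {1, 7}  B6 = {3, 9}  B7 = {2, 7}  B8 = {4, 6}
Tree: B1–B2, B2–B3, B1–B4, B1–B5, B1–B6, B1–B7, B3–B8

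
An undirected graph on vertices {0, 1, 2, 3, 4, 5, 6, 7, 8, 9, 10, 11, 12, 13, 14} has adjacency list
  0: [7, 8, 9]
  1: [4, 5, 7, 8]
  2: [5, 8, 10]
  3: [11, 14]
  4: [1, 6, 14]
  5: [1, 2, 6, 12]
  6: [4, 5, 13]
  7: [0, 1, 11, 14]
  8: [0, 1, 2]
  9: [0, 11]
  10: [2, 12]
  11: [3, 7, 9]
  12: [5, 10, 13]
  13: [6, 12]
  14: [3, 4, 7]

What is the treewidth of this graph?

3

A width-3 tree decomposition is:
Bags: B1 = {2, 10, 12, 13}  B2 = {2, 5, 12, 13}  B3 = {2, 5, 6, 13}  B4 = {2, 5, 6, 8}  B5 = {1, 5, 6, 8}  B6 = {1, 4, 6, 8}  B7 = {0, 1, 4, 8}  B8 = {0, 1, 4, 7}  B9 = {0, 4, 7, 14}  B10 = {0, 7, 9, 14}  B11 = {7, 9, 11, 14}  B12 = {3, 9, 11, 14}
Tree: B1–B2, B2–B3, B3–B4, B4–B5, B5–B6, B6–B7, B7–B8, B8–B9, B9–B10, B10–B11, B11–B12
Each bag holds 4 vertices, so the decomposition has width 3, which upper-bounds the treewidth. For the lower bound: the 4 vertex sets {10,12,13}, {2}, {5}, {1,4,6,8} are disjoint, each induces a connected subgraph, and every pair is joined by at least one edge of G. Contracting each set to a single vertex therefore yields K_{4} as a minor, and since treewidth is minor-monotone, tw(G) ≥ tw(K_{4}) = 3. Therefore the treewidth is 3.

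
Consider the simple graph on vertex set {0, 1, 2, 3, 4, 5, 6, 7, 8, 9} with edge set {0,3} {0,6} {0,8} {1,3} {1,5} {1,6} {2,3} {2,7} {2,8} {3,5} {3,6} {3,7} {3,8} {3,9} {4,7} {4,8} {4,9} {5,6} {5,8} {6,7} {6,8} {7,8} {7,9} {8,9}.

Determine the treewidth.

3

A width-3 tree decomposition is:
Bags: B1 = {3, 6, 7, 8}  B2 = {2, 3, 7, 8}  B3 = {3, 7, 8, 9}  B4 = {3, 5, 6, 8}  B5 = {4, 7, 8, 9}  B6 = {1, 3, 5, 6}  B7 = {0, 3, 6, 8}
Tree: B1–B2, B2–B3, B1–B4, B3–B5, B4–B6, B1–B7
Every bag has size at most 4, so the width is 4 − 1 = 3 and tw(G) ≤ 3. Conversely, {3, 7, 8, 9} is a clique of size 4, and the vertices of any clique must share a bag in every tree decomposition; so some bag has ≥ 4 vertices and tw(G) ≥ 3. Hence tw(G) = 3 exactly.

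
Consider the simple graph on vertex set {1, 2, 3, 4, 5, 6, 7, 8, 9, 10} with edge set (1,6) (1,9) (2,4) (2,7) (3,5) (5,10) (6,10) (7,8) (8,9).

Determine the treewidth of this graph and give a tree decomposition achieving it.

Treewidth 1.
One optimal decomposition is:
Bags: B1 = {3, 5}  B2 = {5, 10}  B3 = {6, 10}  B4 = {1, 6}  B5 = {1, 9}  B6 = {8, 9}  B7 = {7, 8}  B8 = {2, 7}  B9 = {2, 4}
Tree: B1–B2, B2–B3, B3–B4, B4–B5, B5–B6, B6–B7, B7–B8, B8–B9

Every bag has size at most 2, so the width is 2 − 1 = 1 and tw(G) ≤ 1. G has an edge, so its treewidth is at least 1. Therefore the treewidth is 1.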